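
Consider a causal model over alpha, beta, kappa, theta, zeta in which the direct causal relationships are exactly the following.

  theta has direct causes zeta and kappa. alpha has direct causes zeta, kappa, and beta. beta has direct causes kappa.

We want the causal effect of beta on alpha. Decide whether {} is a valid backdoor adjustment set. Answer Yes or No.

Backdoor paths from beta to alpha (paths whose first edge points into beta):
  P1: beta <- kappa -> theta <- zeta -> alpha
  P2: beta <- kappa -> alpha
Condition 1 (no descendant of beta in the set): holds — descendants of beta are {alpha}; none are in {}.
Condition 2 (every backdoor path blocked by {}):
  P1: blocked at collider theta (neither it nor any descendant is in the conditioning set).
  P2: open — no interior node is in the conditioning set.
{} does not satisfy the backdoor criterion.

No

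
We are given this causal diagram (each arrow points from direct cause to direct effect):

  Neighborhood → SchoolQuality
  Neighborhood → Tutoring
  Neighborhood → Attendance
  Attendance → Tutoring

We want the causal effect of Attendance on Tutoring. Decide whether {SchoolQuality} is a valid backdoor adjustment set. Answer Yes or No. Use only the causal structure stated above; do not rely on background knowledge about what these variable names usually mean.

No

Backdoor paths from Attendance to Tutoring (paths whose first edge points into Attendance):
  P1: Attendance <- Neighborhood -> Tutoring
Condition 1 (no descendant of Attendance in the set): holds — descendants of Attendance are {Tutoring}; none are in {SchoolQuality}.
Condition 2 (every backdoor path blocked by {SchoolQuality}):
  P1: open — no interior node is in the conditioning set.
{SchoolQuality} does not satisfy the backdoor criterion.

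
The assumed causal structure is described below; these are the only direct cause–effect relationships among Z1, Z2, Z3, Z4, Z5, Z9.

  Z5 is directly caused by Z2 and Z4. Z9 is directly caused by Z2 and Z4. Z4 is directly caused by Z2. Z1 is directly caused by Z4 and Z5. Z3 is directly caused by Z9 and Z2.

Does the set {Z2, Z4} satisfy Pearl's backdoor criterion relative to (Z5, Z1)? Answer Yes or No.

Yes

Backdoor paths from Z5 to Z1 (paths whose first edge points into Z5):
  P1: Z5 <- Z2 -> Z4 -> Z1
  P2: Z5 <- Z2 -> Z9 <- Z4 -> Z1
  P3: Z5 <- Z2 -> Z3 <- Z9 <- Z4 -> Z1
  P4: Z5 <- Z4 -> Z1
Condition 1 (no descendant of Z5 in the set): holds — descendants of Z5 are {Z1}; none are in {Z2, Z4}.
Condition 2 (every backdoor path blocked by {Z2, Z4}):
  P1: blocked at fork node Z2 ∈ conditioning set.
  P2: blocked at fork node Z2 ∈ conditioning set.
  P3: blocked at fork node Z2 ∈ conditioning set.
  P4: blocked at fork node Z4 ∈ conditioning set.
{Z2, Z4} satisfies the backdoor criterion.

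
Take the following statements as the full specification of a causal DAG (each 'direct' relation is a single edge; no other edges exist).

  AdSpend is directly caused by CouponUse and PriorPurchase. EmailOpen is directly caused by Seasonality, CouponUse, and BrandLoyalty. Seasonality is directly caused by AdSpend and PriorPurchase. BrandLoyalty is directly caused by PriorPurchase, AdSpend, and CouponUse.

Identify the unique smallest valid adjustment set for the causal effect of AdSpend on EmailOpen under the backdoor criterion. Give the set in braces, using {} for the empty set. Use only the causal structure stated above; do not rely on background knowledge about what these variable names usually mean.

Variables eligible for adjustment (non-descendants of AdSpend, excluding AdSpend and EmailOpen): {CouponUse, PriorPurchase}.
Backdoor paths from AdSpend to EmailOpen:
  P1: AdSpend <- CouponUse -> BrandLoyalty <- PriorPurchase -> Seasonality -> EmailOpen
  P2: AdSpend <- CouponUse -> BrandLoyalty -> EmailOpen
  P3: AdSpend <- CouponUse -> EmailOpen
  P4: AdSpend <- PriorPurchase -> Seasonality -> EmailOpen
  P5: AdSpend <- PriorPurchase -> BrandLoyalty <- CouponUse -> EmailOpen
  P6: AdSpend <- PriorPurchase -> BrandLoyalty -> EmailOpen
The empty set is not sufficient: P2 (AdSpend <- CouponUse -> BrandLoyalty -> EmailOpen) has no collider blocking it and no conditioned non-collider, so it is open.
Try {CouponUse, PriorPurchase}:
  P1: blocked at fork node CouponUse ∈ conditioning set.
  P2: blocked at fork node CouponUse ∈ conditioning set.
  P3: blocked at fork node CouponUse ∈ conditioning set.
  P4: blocked at fork node PriorPurchase ∈ conditioning set.
  P5: blocked at fork node PriorPurchase ∈ conditioning set.
  P6: blocked at fork node PriorPurchase ∈ conditioning set.
{CouponUse, PriorPurchase} contains no descendant of AdSpend and blocks every backdoor path.
Every element of {CouponUse, PriorPurchase} is needed (dropping CouponUse leaves P2 open; dropping PriorPurchase leaves P4 open), so no proper subset is valid.
Among all size-2 subsets of the eligible variables, only {CouponUse, PriorPurchase} blocks every backdoor path, so it is the unique smallest valid adjustment set.

{CouponUse, PriorPurchase}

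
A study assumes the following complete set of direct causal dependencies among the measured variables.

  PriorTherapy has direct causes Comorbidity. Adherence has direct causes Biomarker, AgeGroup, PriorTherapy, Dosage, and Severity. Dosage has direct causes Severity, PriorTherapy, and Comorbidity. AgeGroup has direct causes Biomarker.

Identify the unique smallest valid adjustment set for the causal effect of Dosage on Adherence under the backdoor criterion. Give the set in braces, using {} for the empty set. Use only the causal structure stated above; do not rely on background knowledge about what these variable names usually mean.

{PriorTherapy, Severity}

Variables eligible for adjustment (non-descendants of Dosage, excluding Dosage and Adherence): {AgeGroup, Biomarker, Comorbidity, PriorTherapy, Severity}.
Backdoor paths from Dosage to Adherence:
  P1: Dosage <- Comorbidity -> PriorTherapy -> Adherence
  P2: Dosage <- Severity -> Adherence
  P3: Dosage <- PriorTherapy -> Adherence
The empty set is not sufficient: P1 (Dosage <- Comorbidity -> PriorTherapy -> Adherence) has no collider blocking it and no conditioned non-collider, so it is open.
Try {PriorTherapy, Severity}:
  P1: blocked at chain node PriorTherapy ∈ conditioning set.
  P2: blocked at fork node Severity ∈ conditioning set.
  P3: blocked at fork node PriorTherapy ∈ conditioning set.
{PriorTherapy, Severity} contains no descendant of Dosage and blocks every backdoor path.
Every element of {PriorTherapy, Severity} is needed (dropping PriorTherapy leaves P1 open; dropping Severity leaves P2 open), so no proper subset is valid.
Among all size-2 subsets of the eligible variables, only {PriorTherapy, Severity} blocks every backdoor path, so it is the unique smallest valid adjustment set.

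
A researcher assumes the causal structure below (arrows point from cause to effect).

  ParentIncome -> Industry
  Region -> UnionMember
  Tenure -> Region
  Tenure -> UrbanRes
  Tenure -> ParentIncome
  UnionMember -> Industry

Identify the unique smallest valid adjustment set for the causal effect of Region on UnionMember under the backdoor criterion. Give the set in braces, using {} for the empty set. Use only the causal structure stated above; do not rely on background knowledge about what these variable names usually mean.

Variables eligible for adjustment (non-descendants of Region, excluding Region and UnionMember): {ParentIncome, Tenure, UrbanRes}.
Backdoor paths from Region to UnionMember:
  P1: Region <- Tenure -> ParentIncome -> Industry <- UnionMember
Each backdoor path contains an unconditioned collider, so every path is already blocked with the empty conditioning set:
  P1: blocked at collider Industry (neither it nor any descendant is in the conditioning set).
The empty set is therefore the unique smallest valid set.

{}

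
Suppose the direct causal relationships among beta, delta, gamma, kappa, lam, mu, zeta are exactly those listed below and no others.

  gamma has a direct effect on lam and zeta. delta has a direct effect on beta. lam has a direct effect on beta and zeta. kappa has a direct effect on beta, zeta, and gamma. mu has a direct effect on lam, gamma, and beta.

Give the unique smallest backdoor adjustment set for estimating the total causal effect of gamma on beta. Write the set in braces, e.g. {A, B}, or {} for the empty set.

Variables eligible for adjustment (non-descendants of gamma, excluding gamma and beta): {delta, kappa, mu}.
Backdoor paths from gamma to beta:
  P1: gamma <- kappa -> beta
  P2: gamma <- kappa -> zeta <- lam <- mu -> beta
  P3: gamma <- kappa -> zeta <- lam -> beta
  P4: gamma <- mu -> lam -> beta
  P5: gamma <- mu -> lam -> zeta <- kappa -> beta
  P6: gamma <- mu -> beta
The empty set is not sufficient: P1 (gamma <- kappa -> beta) has no collider blocking it and no conditioned non-collider, so it is open.
Try {kappa, mu}:
  P1: blocked at fork node kappa ∈ conditioning set.
  P2: blocked at fork node kappa ∈ conditioning set.
  P3: blocked at fork node kappa ∈ conditioning set.
  P4: blocked at fork node mu ∈ conditioning set.
  P5: blocked at fork node mu ∈ conditioning set.
  P6: blocked at fork node mu ∈ conditioning set.
{kappa, mu} contains no descendant of gamma and blocks every backdoor path.
Every element of {kappa, mu} is needed (dropping kappa leaves P1 open; dropping mu leaves P4 open), so no proper subset is valid.
Among all size-2 subsets of the eligible variables, only {kappa, mu} blocks every backdoor path, so it is the unique smallest valid adjustment set.

{kappa, mu}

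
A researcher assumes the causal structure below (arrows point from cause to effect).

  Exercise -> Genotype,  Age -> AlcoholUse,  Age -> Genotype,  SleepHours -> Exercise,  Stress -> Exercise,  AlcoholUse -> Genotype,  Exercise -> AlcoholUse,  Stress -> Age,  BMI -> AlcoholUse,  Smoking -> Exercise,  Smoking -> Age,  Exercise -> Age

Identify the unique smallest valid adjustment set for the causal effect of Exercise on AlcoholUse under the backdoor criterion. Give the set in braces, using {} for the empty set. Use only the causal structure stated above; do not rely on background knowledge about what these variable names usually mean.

Variables eligible for adjustment (non-descendants of Exercise, excluding Exercise and AlcoholUse): {BMI, SleepHours, Smoking, Stress}.
Backdoor paths from Exercise to AlcoholUse:
  P1: Exercise <- Stress -> Age -> AlcoholUse
  P2: Exercise <- Stress -> Age -> Genotype <- AlcoholUse
  P3: Exercise <- Smoking -> Age -> AlcoholUse
  P4: Exercise <- Smoking -> Age -> Genotype <- AlcoholUse
The empty set is not sufficient: P1 (Exercise <- Stress -> Age -> AlcoholUse) has no collider blocking it and no conditioned non-collider, so it is open.
Try {Smoking, Stress}:
  P1: blocked at fork node Stress ∈ conditioning set.
  P2: blocked at fork node Stress ∈ conditioning set.
  P3: blocked at fork node Smoking ∈ conditioning set.
  P4: blocked at fork node Smoking ∈ conditioning set.
{Smoking, Stress} contains no descendant of Exercise and blocks every backdoor path.
Every element of {Smoking, Stress} is needed (dropping Smoking leaves P3 open; dropping Stress leaves P1 open), so no proper subset is valid.
Among all size-2 subsets of the eligible variables, only {Smoking, Stress} blocks every backdoor path, so it is the unique smallest valid adjustment set.

{Smoking, Stress}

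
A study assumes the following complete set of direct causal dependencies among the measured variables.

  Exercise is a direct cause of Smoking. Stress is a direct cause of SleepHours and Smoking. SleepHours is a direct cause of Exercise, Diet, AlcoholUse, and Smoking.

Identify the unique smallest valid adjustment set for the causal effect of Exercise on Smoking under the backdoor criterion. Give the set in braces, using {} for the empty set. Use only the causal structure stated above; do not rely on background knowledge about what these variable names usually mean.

Variables eligible for adjustment (non-descendants of Exercise, excluding Exercise and Smoking): {AlcoholUse, Diet, SleepHours, Stress}.
Backdoor paths from Exercise to Smoking:
  P1: Exercise <- SleepHours <- Stress -> Smoking
  P2: Exercise <- SleepHours -> Smoking
The empty set is not sufficient: P1 (Exercise <- SleepHours <- Stress -> Smoking) has no collider blocking it and no conditioned non-collider, so it is open.
Try {SleepHours}:
  P1: blocked at chain node SleepHours ∈ conditioning set.
  P2: blocked at fork node SleepHours ∈ conditioning set.
{SleepHours} contains no descendant of Exercise and blocks every backdoor path.
No other singleton works — e.g. {Stress} leaves P2 open — so {SleepHours} is the unique smallest valid adjustment set.

{SleepHours}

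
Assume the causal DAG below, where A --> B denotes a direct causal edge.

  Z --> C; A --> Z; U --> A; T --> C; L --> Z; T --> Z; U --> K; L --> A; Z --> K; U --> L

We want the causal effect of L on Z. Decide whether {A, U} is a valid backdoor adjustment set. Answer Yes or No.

Backdoor paths from L to Z (paths whose first edge points into L):
  P1: L <- U -> A -> Z
  P2: L <- U -> K <- Z
Condition 1 (no descendant of L in the set): FAILS — A is a descendant of L.
Condition 2 (every backdoor path blocked by {A, U}):
  P1: blocked at fork node U ∈ conditioning set.
  P2: blocked at fork node U ∈ conditioning set.
{A, U} does not satisfy the backdoor criterion.

No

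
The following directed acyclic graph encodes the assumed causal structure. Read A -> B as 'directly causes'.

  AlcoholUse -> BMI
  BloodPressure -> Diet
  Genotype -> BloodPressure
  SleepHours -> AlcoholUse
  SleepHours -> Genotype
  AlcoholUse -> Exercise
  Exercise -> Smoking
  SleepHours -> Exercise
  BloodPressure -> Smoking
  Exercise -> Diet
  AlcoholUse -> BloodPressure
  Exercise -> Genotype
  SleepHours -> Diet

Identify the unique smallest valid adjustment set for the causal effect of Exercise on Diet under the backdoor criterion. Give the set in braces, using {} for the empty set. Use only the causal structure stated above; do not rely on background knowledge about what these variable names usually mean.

{AlcoholUse, SleepHours}

Variables eligible for adjustment (non-descendants of Exercise, excluding Exercise and Diet): {AlcoholUse, BMI, SleepHours}.
Backdoor paths from Exercise to Diet:
  P1: Exercise <- SleepHours -> AlcoholUse -> BloodPressure -> Diet
  P2: Exercise <- SleepHours -> Genotype -> BloodPressure -> Diet
  P3: Exercise <- SleepHours -> Diet
  P4: Exercise <- AlcoholUse <- SleepHours -> Genotype -> BloodPressure -> Diet
  P5: Exercise <- AlcoholUse <- SleepHours -> Diet
  P6: Exercise <- AlcoholUse -> BloodPressure <- Genotype <- SleepHours -> Diet
  P7: Exercise <- AlcoholUse -> BloodPressure -> Diet
The empty set is not sufficient: P1 (Exercise <- SleepHours -> AlcoholUse -> BloodPressure -> Diet) has no collider blocking it and no conditioned non-collider, so it is open.
Try {AlcoholUse, SleepHours}:
  P1: blocked at fork node SleepHours ∈ conditioning set.
  P2: blocked at fork node SleepHours ∈ conditioning set.
  P3: blocked at fork node SleepHours ∈ conditioning set.
  P4: blocked at chain node AlcoholUse ∈ conditioning set.
  P5: blocked at chain node AlcoholUse ∈ conditioning set.
  P6: blocked at fork node AlcoholUse ∈ conditioning set.
  P7: blocked at fork node AlcoholUse ∈ conditioning set.
{AlcoholUse, SleepHours} contains no descendant of Exercise and blocks every backdoor path.
Every element of {AlcoholUse, SleepHours} is needed (dropping AlcoholUse leaves P7 open; dropping SleepHours leaves P2 open), so no proper subset is valid.
Among all size-2 subsets of the eligible variables, only {AlcoholUse, SleepHours} blocks every backdoor path, so it is the unique smallest valid adjustment set.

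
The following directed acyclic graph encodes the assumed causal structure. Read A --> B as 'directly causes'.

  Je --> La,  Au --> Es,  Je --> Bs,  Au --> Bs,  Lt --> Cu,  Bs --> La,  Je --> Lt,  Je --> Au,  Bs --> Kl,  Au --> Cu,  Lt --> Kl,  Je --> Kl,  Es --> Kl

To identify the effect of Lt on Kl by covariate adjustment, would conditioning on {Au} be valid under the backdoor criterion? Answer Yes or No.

No

Backdoor paths from Lt to Kl (paths whose first edge points into Lt):
  P1: Lt <- Je -> Au -> Bs -> Kl
  P2: Lt <- Je -> Au -> Es -> Kl
  P3: Lt <- Je -> Bs <- Au -> Es -> Kl
  P4: Lt <- Je -> Bs -> Kl
  P5: Lt <- Je -> La <- Bs <- Au -> Es -> Kl
  P6: Lt <- Je -> La <- Bs -> Kl
  P7: Lt <- Je -> Kl
Condition 1 (no descendant of Lt in the set): holds — descendants of Lt are {Cu, Kl}; none are in {Au}.
Condition 2 (every backdoor path blocked by {Au}):
  P1: blocked at chain node Au ∈ conditioning set.
  P2: blocked at chain node Au ∈ conditioning set.
  P3: blocked at collider Bs (neither it nor any descendant is in the conditioning set).
  P4: open — no interior node is in the conditioning set.
  P5: blocked at collider La (neither it nor any descendant is in the conditioning set).
  P6: blocked at collider La (neither it nor any descendant is in the conditioning set).
  P7: open — no interior node is in the conditioning set.
{Au} does not satisfy the backdoor criterion.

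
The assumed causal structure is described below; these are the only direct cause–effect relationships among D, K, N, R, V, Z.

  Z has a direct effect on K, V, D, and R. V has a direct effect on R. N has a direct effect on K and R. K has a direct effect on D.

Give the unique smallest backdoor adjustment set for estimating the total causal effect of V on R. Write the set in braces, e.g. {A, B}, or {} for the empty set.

Variables eligible for adjustment (non-descendants of V, excluding V and R): {D, K, N, Z}.
Backdoor paths from V to R:
  P1: V <- Z -> K <- N -> R
  P2: V <- Z -> R
  P3: V <- Z -> D <- K <- N -> R
The empty set is not sufficient: P2 (V <- Z -> R) has no collider blocking it and no conditioned non-collider, so it is open.
Try {Z}:
  P1: blocked at fork node Z ∈ conditioning set.
  P2: blocked at fork node Z ∈ conditioning set.
  P3: blocked at fork node Z ∈ conditioning set.
{Z} contains no descendant of V and blocks every backdoor path.
No other singleton works — e.g. {N} leaves P2 open — so {Z} is the unique smallest valid adjustment set.

{Z}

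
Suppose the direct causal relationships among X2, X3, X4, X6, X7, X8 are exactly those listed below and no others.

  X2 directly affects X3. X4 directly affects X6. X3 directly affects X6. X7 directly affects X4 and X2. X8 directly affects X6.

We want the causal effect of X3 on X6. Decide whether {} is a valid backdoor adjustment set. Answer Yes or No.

Backdoor paths from X3 to X6 (paths whose first edge points into X3):
  P1: X3 <- X2 <- X7 -> X4 -> X6
Condition 1 (no descendant of X3 in the set): holds — descendants of X3 are {X6}; none are in {}.
Condition 2 (every backdoor path blocked by {}):
  P1: open — no interior node is in the conditioning set.
{} does not satisfy the backdoor criterion.

No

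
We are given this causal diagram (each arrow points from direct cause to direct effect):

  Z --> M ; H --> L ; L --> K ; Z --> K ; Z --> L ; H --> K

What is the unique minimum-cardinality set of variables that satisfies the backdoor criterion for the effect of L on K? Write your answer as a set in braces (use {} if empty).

Variables eligible for adjustment (non-descendants of L, excluding L and K): {H, M, Z}.
Backdoor paths from L to K:
  P1: L <- Z -> K
  P2: L <- H -> K
The empty set is not sufficient: P1 (L <- Z -> K) has no collider blocking it and no conditioned non-collider, so it is open.
Try {H, Z}:
  P1: blocked at fork node Z ∈ conditioning set.
  P2: blocked at fork node H ∈ conditioning set.
{H, Z} contains no descendant of L and blocks every backdoor path.
Every element of {H, Z} is needed (dropping H leaves P2 open; dropping Z leaves P1 open), so no proper subset is valid.
Among all size-2 subsets of the eligible variables, only {H, Z} blocks every backdoor path, so it is the unique smallest valid adjustment set.

{H, Z}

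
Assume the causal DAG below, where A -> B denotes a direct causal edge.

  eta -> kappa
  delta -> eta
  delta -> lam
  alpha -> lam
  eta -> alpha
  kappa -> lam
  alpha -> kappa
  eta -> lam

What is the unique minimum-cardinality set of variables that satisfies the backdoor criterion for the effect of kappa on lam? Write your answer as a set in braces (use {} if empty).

Variables eligible for adjustment (non-descendants of kappa, excluding kappa and lam): {alpha, delta, eta}.
Backdoor paths from kappa to lam:
  P1: kappa <- eta <- delta -> lam
  P2: kappa <- eta -> alpha -> lam
  P3: kappa <- eta -> lam
  P4: kappa <- alpha <- eta <- delta -> lam
  P5: kappa <- alpha <- eta -> lam
  P6: kappa <- alpha -> lam
The empty set is not sufficient: P1 (kappa <- eta <- delta -> lam) has no collider blocking it and no conditioned non-collider, so it is open.
Try {alpha, eta}:
  P1: blocked at chain node eta ∈ conditioning set.
  P2: blocked at fork node eta ∈ conditioning set.
  P3: blocked at fork node eta ∈ conditioning set.
  P4: blocked at chain node alpha ∈ conditioning set.
  P5: blocked at chain node alpha ∈ conditioning set.
  P6: blocked at fork node alpha ∈ conditioning set.
{alpha, eta} contains no descendant of kappa and blocks every backdoor path.
Every element of {alpha, eta} is needed (dropping alpha leaves P6 open; dropping eta leaves P1 open), so no proper subset is valid.
Among all size-2 subsets of the eligible variables, only {alpha, eta} blocks every backdoor path, so it is the unique smallest valid adjustment set.

{alpha, eta}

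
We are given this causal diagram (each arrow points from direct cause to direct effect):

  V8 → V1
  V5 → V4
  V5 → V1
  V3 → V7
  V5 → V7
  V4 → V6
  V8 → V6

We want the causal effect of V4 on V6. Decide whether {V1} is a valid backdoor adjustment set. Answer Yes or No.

No

Backdoor paths from V4 to V6 (paths whose first edge points into V4):
  P1: V4 <- V5 -> V1 <- V8 -> V6
Condition 1 (no descendant of V4 in the set): holds — descendants of V4 are {V6}; none are in {V1}.
Condition 2 (every backdoor path blocked by {V1}):
  P1: open — collider(s) V1 are conditioned on (or have a conditioned descendant) and no non-collider on the path is in the set.
{V1} does not satisfy the backdoor criterion.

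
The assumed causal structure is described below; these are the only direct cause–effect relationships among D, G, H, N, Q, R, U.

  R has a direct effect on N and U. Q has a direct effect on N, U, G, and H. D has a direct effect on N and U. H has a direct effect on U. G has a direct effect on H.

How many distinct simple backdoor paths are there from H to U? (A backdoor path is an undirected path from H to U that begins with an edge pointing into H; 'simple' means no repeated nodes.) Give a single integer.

6

A backdoor path from H to U is any simple undirected path whose first edge points into H (i.e. leaves H via a parent).
Parents of H: {G, Q}.
Enumerating:
  P1: H <- Q -> N <- R -> U
  P2: H <- Q -> N <- D -> U
  P3: H <- Q -> U
  P4: H <- G <- Q -> N <- R -> U
  P5: H <- G <- Q -> N <- D -> U
  P6: H <- G <- Q -> U
That exhausts the simple backdoor paths. Count: 6.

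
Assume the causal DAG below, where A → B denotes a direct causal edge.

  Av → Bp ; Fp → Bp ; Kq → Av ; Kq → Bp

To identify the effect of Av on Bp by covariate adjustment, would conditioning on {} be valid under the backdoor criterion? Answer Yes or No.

Backdoor paths from Av to Bp (paths whose first edge points into Av):
  P1: Av <- Kq -> Bp
Condition 1 (no descendant of Av in the set): holds — descendants of Av are {Bp}; none are in {}.
Condition 2 (every backdoor path blocked by {}):
  P1: open — no interior node is in the conditioning set.
{} does not satisfy the backdoor criterion.

No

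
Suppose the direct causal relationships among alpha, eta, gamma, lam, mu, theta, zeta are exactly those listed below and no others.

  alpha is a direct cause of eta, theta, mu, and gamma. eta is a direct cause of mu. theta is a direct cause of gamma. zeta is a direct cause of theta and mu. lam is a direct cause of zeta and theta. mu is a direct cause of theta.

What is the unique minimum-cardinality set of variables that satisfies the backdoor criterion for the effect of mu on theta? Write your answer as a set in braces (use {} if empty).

Variables eligible for adjustment (non-descendants of mu, excluding mu and theta): {alpha, eta, lam, zeta}.
Backdoor paths from mu to theta:
  P1: mu <- zeta <- lam -> theta
  P2: mu <- zeta -> theta
  P3: mu <- alpha -> theta
  P4: mu <- alpha -> gamma <- theta
  P5: mu <- eta <- alpha -> theta
  P6: mu <- eta <- alpha -> gamma <- theta
The empty set is not sufficient: P1 (mu <- zeta <- lam -> theta) has no collider blocking it and no conditioned non-collider, so it is open.
Try {alpha, zeta}:
  P1: blocked at chain node zeta ∈ conditioning set.
  P2: blocked at fork node zeta ∈ conditioning set.
  P3: blocked at fork node alpha ∈ conditioning set.
  P4: blocked at fork node alpha ∈ conditioning set.
  P5: blocked at fork node alpha ∈ conditioning set.
  P6: blocked at fork node alpha ∈ conditioning set.
{alpha, zeta} contains no descendant of mu and blocks every backdoor path.
Every element of {alpha, zeta} is needed (dropping alpha leaves P3 open; dropping zeta leaves P1 open), so no proper subset is valid.
Among all size-2 subsets of the eligible variables, only {alpha, zeta} blocks every backdoor path, so it is the unique smallest valid adjustment set.

{alpha, zeta}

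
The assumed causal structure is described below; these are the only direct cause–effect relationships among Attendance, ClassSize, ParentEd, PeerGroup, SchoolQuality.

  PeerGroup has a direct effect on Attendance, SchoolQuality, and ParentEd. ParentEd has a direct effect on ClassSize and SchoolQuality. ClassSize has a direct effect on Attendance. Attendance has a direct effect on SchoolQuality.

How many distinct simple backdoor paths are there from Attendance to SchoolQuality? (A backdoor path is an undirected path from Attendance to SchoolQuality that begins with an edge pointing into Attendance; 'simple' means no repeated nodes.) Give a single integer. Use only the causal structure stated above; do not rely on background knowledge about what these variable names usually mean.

4

A backdoor path from Attendance to SchoolQuality is any simple undirected path whose first edge points into Attendance (i.e. leaves Attendance via a parent).
Parents of Attendance: {ClassSize, PeerGroup}.
Enumerating:
  P1: Attendance <- PeerGroup -> ParentEd -> SchoolQuality
  P2: Attendance <- PeerGroup -> SchoolQuality
  P3: Attendance <- ClassSize <- ParentEd <- PeerGroup -> SchoolQuality
  P4: Attendance <- ClassSize <- ParentEd -> SchoolQuality
That exhausts the simple backdoor paths. Count: 4.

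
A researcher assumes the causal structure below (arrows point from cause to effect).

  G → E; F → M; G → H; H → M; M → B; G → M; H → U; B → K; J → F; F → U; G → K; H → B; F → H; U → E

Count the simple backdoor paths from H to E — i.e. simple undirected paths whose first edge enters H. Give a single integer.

A backdoor path from H to E is any simple undirected path whose first edge points into H (i.e. leaves H via a parent).
Parents of H: {F, G}.
Enumerating:
  P1: H <- G -> M <- F -> U -> E
  P2: H <- G -> E
  P3: H <- G -> K <- B <- M <- F -> U -> E
  P4: H <- F -> M <- G -> E
  P5: H <- F -> M -> B -> K <- G -> E
  P6: H <- F -> U -> E
That exhausts the simple backdoor paths. Count: 6.

6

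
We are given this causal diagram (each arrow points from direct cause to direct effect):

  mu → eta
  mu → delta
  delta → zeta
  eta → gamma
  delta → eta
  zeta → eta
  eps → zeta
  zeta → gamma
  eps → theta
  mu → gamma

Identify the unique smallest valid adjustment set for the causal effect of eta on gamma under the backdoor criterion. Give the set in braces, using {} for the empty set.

Variables eligible for adjustment (non-descendants of eta, excluding eta and gamma): {delta, eps, mu, theta, zeta}.
Backdoor paths from eta to gamma:
  P1: eta <- mu -> delta -> zeta -> gamma
  P2: eta <- mu -> gamma
  P3: eta <- delta <- mu -> gamma
  P4: eta <- delta -> zeta -> gamma
  P5: eta <- zeta <- delta <- mu -> gamma
  P6: eta <- zeta -> gamma
The empty set is not sufficient: P1 (eta <- mu -> delta -> zeta -> gamma) has no collider blocking it and no conditioned non-collider, so it is open.
Try {mu, zeta}:
  P1: blocked at fork node mu ∈ conditioning set.
  P2: blocked at fork node mu ∈ conditioning set.
  P3: blocked at fork node mu ∈ conditioning set.
  P4: blocked at chain node zeta ∈ conditioning set.
  P5: blocked at chain node zeta ∈ conditioning set.
  P6: blocked at fork node zeta ∈ conditioning set.
{mu, zeta} contains no descendant of eta and blocks every backdoor path.
Every element of {mu, zeta} is needed (dropping mu leaves P2 open; dropping zeta leaves P4 open), so no proper subset is valid.
Among all size-2 subsets of the eligible variables, only {mu, zeta} blocks every backdoor path, so it is the unique smallest valid adjustment set.

{mu, zeta}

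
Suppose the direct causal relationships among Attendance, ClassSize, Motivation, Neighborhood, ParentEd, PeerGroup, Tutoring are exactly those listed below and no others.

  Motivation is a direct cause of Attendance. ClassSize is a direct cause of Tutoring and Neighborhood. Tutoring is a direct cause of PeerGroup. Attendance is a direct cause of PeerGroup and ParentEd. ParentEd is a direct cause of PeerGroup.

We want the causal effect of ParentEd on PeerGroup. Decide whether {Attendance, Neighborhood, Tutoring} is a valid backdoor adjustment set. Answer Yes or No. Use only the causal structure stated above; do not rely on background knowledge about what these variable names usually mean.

Yes

Backdoor paths from ParentEd to PeerGroup (paths whose first edge points into ParentEd):
  P1: ParentEd <- Attendance -> PeerGroup
Condition 1 (no descendant of ParentEd in the set): holds — descendants of ParentEd are {PeerGroup}; none are in {Attendance, Neighborhood, Tutoring}.
Condition 2 (every backdoor path blocked by {Attendance, Neighborhood, Tutoring}):
  P1: blocked at fork node Attendance ∈ conditioning set.
{Attendance, Neighborhood, Tutoring} satisfies the backdoor criterion.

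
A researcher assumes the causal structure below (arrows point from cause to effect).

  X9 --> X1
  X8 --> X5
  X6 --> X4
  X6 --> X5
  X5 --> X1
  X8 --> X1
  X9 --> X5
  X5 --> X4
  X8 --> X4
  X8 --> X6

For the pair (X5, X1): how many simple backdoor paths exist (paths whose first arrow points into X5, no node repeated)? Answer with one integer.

A backdoor path from X5 to X1 is any simple undirected path whose first edge points into X5 (i.e. leaves X5 via a parent).
Parents of X5: {X6, X8, X9}.
Enumerating:
  P1: X5 <- X8 -> X1
  P2: X5 <- X9 -> X1
  P3: X5 <- X6 <- X8 -> X1
  P4: X5 <- X6 -> X4 <- X8 -> X1
That exhausts the simple backdoor paths. Count: 4.

4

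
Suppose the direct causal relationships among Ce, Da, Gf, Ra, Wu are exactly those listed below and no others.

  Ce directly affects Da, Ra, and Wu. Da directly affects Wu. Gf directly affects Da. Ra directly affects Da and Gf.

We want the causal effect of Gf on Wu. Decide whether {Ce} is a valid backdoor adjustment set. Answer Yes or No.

Backdoor paths from Gf to Wu (paths whose first edge points into Gf):
  P1: Gf <- Ra <- Ce -> Da -> Wu
  P2: Gf <- Ra <- Ce -> Wu
  P3: Gf <- Ra -> Da <- Ce -> Wu
  P4: Gf <- Ra -> Da -> Wu
Condition 1 (no descendant of Gf in the set): holds — descendants of Gf are {Da, Wu}; none are in {Ce}.
Condition 2 (every backdoor path blocked by {Ce}):
  P1: blocked at fork node Ce ∈ conditioning set.
  P2: blocked at fork node Ce ∈ conditioning set.
  P3: blocked at collider Da (neither it nor any descendant is in the conditioning set).
  P4: open — no interior node is in the conditioning set.
{Ce} does not satisfy the backdoor criterion.

No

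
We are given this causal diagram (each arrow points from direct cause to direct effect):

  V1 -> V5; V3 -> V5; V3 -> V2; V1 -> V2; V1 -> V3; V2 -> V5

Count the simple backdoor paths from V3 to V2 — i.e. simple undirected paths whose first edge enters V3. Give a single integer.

2

A backdoor path from V3 to V2 is any simple undirected path whose first edge points into V3 (i.e. leaves V3 via a parent).
Parents of V3: {V1}.
Enumerating:
  P1: V3 <- V1 -> V2
  P2: V3 <- V1 -> V5 <- V2
That exhausts the simple backdoor paths. Count: 2.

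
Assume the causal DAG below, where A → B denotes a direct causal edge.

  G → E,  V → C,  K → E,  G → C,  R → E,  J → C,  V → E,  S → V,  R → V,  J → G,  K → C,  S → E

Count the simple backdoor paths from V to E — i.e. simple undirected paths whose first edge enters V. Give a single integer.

2

A backdoor path from V to E is any simple undirected path whose first edge points into V (i.e. leaves V via a parent).
Parents of V: {R, S}.
Enumerating:
  P1: V <- R -> E
  P2: V <- S -> E
That exhausts the simple backdoor paths. Count: 2.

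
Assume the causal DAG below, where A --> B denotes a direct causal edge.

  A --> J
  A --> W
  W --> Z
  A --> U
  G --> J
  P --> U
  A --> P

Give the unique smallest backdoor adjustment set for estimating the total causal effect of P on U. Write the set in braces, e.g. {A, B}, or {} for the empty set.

{A}

Variables eligible for adjustment (non-descendants of P, excluding P and U): {A, G, J, W, Z}.
Backdoor paths from P to U:
  P1: P <- A -> U
The empty set is not sufficient: P1 (P <- A -> U) has no collider blocking it and no conditioned non-collider, so it is open.
Try {A}:
  P1: blocked at fork node A ∈ conditioning set.
{A} contains no descendant of P and blocks every backdoor path.
No other singleton works — e.g. {G} leaves P1 open — so {A} is the unique smallest valid adjustment set.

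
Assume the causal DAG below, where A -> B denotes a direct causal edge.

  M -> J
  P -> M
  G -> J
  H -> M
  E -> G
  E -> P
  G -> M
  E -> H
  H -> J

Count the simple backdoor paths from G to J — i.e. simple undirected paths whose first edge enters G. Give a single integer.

A backdoor path from G to J is any simple undirected path whose first edge points into G (i.e. leaves G via a parent).
Parents of G: {E}.
Enumerating:
  P1: G <- E -> H -> M -> J
  P2: G <- E -> H -> J
  P3: G <- E -> P -> M <- H -> J
  P4: G <- E -> P -> M -> J
That exhausts the simple backdoor paths. Count: 4.

4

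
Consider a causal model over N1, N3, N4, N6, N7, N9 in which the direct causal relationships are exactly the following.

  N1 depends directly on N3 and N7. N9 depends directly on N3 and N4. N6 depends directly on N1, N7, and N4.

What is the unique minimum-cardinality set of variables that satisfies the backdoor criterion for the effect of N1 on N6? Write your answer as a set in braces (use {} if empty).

Variables eligible for adjustment (non-descendants of N1, excluding N1 and N6): {N3, N4, N7, N9}.
Backdoor paths from N1 to N6:
  P1: N1 <- N3 -> N9 <- N4 -> N6
  P2: N1 <- N7 -> N6
The empty set is not sufficient: P2 (N1 <- N7 -> N6) has no collider blocking it and no conditioned non-collider, so it is open.
Try {N7}:
  P1: blocked at collider N9 (neither it nor any descendant is in the conditioning set).
  P2: blocked at fork node N7 ∈ conditioning set.
{N7} contains no descendant of N1 and blocks every backdoor path.
No other singleton works — e.g. {N3} leaves P2 open — so {N7} is the unique smallest valid adjustment set.

{N7}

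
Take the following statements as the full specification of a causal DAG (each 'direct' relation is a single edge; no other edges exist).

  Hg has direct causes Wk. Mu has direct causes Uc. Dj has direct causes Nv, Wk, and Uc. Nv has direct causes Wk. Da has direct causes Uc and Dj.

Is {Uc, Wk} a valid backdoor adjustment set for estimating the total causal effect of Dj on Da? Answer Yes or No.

Yes

Backdoor paths from Dj to Da (paths whose first edge points into Dj):
  P1: Dj <- Uc -> Da
Condition 1 (no descendant of Dj in the set): holds — descendants of Dj are {Da}; none are in {Uc, Wk}.
Condition 2 (every backdoor path blocked by {Uc, Wk}):
  P1: blocked at fork node Uc ∈ conditioning set.
{Uc, Wk} satisfies the backdoor criterion.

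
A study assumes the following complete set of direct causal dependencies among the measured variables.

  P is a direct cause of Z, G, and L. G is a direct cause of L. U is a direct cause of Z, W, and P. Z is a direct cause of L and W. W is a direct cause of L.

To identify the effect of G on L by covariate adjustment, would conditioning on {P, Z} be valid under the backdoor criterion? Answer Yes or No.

Backdoor paths from G to L (paths whose first edge points into G):
  P1: G <- P <- U -> Z -> W -> L
  P2: G <- P <- U -> Z -> L
  P3: G <- P <- U -> W <- Z -> L
  P4: G <- P <- U -> W -> L
  P5: G <- P -> Z <- U -> W -> L
  P6: G <- P -> Z -> W -> L
  P7: G <- P -> Z -> L
  P8: G <- P -> L
Condition 1 (no descendant of G in the set): holds — descendants of G are {L}; none are in {P, Z}.
Condition 2 (every backdoor path blocked by {P, Z}):
  P1: blocked at chain node P ∈ conditioning set.
  P2: blocked at chain node P ∈ conditioning set.
  P3: blocked at chain node P ∈ conditioning set.
  P4: blocked at chain node P ∈ conditioning set.
  P5: blocked at fork node P ∈ conditioning set.
  P6: blocked at fork node P ∈ conditioning set.
  P7: blocked at fork node P ∈ conditioning set.
  P8: blocked at fork node P ∈ conditioning set.
{P, Z} satisfies the backdoor criterion.

Yes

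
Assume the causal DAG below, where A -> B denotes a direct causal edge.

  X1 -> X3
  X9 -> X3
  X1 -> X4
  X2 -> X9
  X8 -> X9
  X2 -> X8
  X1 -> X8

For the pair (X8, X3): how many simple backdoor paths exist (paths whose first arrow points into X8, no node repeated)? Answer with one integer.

2

A backdoor path from X8 to X3 is any simple undirected path whose first edge points into X8 (i.e. leaves X8 via a parent).
Parents of X8: {X1, X2}.
Enumerating:
  P1: X8 <- X2 -> X9 -> X3
  P2: X8 <- X1 -> X3
That exhausts the simple backdoor paths. Count: 2.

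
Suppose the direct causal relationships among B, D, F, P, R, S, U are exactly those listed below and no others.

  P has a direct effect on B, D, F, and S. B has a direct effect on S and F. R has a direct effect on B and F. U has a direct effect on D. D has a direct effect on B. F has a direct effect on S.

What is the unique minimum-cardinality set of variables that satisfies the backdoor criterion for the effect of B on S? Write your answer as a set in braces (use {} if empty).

Variables eligible for adjustment (non-descendants of B, excluding B and S): {D, P, R, U}.
Backdoor paths from B to S:
  P1: B <- R -> F <- P -> S
  P2: B <- R -> F -> S
  P3: B <- P -> F -> S
  P4: B <- P -> S
  P5: B <- D <- P -> F -> S
  P6: B <- D <- P -> S
The empty set is not sufficient: P2 (B <- R -> F -> S) has no collider blocking it and no conditioned non-collider, so it is open.
Try {P, R}:
  P1: blocked at fork node R ∈ conditioning set.
  P2: blocked at fork node R ∈ conditioning set.
  P3: blocked at fork node P ∈ conditioning set.
  P4: blocked at fork node P ∈ conditioning set.
  P5: blocked at fork node P ∈ conditioning set.
  P6: blocked at fork node P ∈ conditioning set.
{P, R} contains no descendant of B and blocks every backdoor path.
Every element of {P, R} is needed (dropping P leaves P3 open; dropping R leaves P2 open), so no proper subset is valid.
Among all size-2 subsets of the eligible variables, only {P, R} blocks every backdoor path, so it is the unique smallest valid adjustment set.

{P, R}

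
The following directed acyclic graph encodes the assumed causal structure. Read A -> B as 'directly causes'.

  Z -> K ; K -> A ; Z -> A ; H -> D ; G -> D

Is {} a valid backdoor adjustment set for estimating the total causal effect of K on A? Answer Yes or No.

No

Backdoor paths from K to A (paths whose first edge points into K):
  P1: K <- Z -> A
Condition 1 (no descendant of K in the set): holds — descendants of K are {A}; none are in {}.
Condition 2 (every backdoor path blocked by {}):
  P1: open — no interior node is in the conditioning set.
{} does not satisfy the backdoor criterion.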